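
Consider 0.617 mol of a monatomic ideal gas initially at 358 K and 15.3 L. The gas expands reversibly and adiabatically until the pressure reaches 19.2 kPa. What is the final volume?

45.9 L

P₁ = nRT₁/V₁ = 0.617×8.314×358/15.3 = 120 kPa.
Adiabatic: T₂/T₁ = (P₂/P₁)^((γ−1)/γ) ⇒ T₂ = 358×(0.160)^0.400 = 172 K; V₂ = 45.9 L.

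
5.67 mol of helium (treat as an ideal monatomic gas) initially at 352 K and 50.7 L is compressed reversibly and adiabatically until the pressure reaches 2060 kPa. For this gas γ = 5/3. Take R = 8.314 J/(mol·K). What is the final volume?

P₁ = nRT₁/V₁ = 5.67×8.314×352/50.7 = 327 kPa.
Adiabatic: T₂/T₁ = (P₂/P₁)^((γ−1)/γ) ⇒ T₂ = 352×(6.29)^0.400 = 735 K; V₂ = 16.8 L.

16.8 L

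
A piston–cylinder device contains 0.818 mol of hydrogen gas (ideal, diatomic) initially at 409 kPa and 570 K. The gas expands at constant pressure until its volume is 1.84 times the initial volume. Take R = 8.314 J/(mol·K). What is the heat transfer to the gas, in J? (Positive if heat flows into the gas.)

V₁ = nRT₁/P₁ = 0.818×8.314×570/409 = 9.48 L.
Isobaric: P stays 409 kPa; V/T = const ⇒ T₂ = 1050 K, V₂ = 17.4 L.
W = PΔV = 409×(17.4−9.48) kPa·L = 3260 J.
ΔU = nCvΔT = 0.818×20.8×(1050−570) = 8140 J.
Q = ΔU + W = nCpΔT = 11400 J.

11400 J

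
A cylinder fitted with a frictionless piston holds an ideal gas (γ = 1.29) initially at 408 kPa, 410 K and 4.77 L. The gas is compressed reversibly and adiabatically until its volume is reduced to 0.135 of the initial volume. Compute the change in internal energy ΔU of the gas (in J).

5280 J

n = P₁V₁/(RT₁) = 408×4.77/(8.314×410) = 0.571 mol.
Adiabatic: TV^(γ−1) = const ⇒ T₂ = 410×(7.41)^0.290 = 733 K; PV^γ = const ⇒ P₂ = 5400 kPa.
For an ideal gas ΔU = nCvΔT with Cv = R/(γ−1) = 28.7 J/(mol·K).
ΔU = 0.571×28.7×(733−410) = 5280 J.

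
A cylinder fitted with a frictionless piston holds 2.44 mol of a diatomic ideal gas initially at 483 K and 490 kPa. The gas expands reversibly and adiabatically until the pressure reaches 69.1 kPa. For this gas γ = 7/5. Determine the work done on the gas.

-10500 J

V₁ = nRT₁/P₁ = 2.44×8.314×483/490 = 20.0 L.
Adiabatic: T₂/T₁ = (P₂/P₁)^((γ−1)/γ) ⇒ T₂ = 483×(0.141)^0.286 = 276 K; V₂ = 81.0 L.
ΔU = nCvΔT = 2.44×20.8×(276−483) = -10500 J.
Q = 0 for an adiabatic process, so W = −ΔU = 10500 J.
Work done on the gas = −W_by = -10500 J.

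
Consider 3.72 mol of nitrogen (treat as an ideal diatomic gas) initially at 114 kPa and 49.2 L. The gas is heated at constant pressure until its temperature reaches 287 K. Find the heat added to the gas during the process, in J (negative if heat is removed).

11400 J

T₁ = P₁V₁/(nR) = 114×49.2/(3.72×8.314) = 181 K.
Isobaric: P stays 114 kPa; V/T = const ⇒ T₂ = 287 K, V₂ = 77.9 L.
W = PΔV = 114×(77.9−49.2) kPa·L = 3270 J.
ΔU = nCvΔT = 3.72×20.8×(287−181) = 8170 J.
Q = ΔU + W = nCpΔT = 11400 J.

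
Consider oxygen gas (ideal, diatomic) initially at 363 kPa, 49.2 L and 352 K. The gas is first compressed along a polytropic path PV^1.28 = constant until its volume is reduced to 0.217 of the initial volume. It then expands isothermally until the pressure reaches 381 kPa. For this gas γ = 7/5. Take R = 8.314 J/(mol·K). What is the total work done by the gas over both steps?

18200 J

n = P₁V₁/(RT₁) = 363×49.2/(8.314×352) = 6.10 mol.
Step 1 — Polytropic n=1.28: T₂ = T₁(V₁/V₂)^(n−1) = 352×(4.61)^0.28 = 540 K; P₂ = P₁(V₁/V₂)^n = 2570 kPa.
W = (P₁V₁−P₂V₂)/(n−1) = (363×49.2−2570×10.7)/0.28 = -34100 J.
ΔU = nCvΔT = 6.10×20.8×(540−352) = 23800 J.
Q = ΔU + W = -10200 J.
State after step 1: P = 2570 kPa, V = 10.7 L, T = 540 K.
Step 2 — Isothermal: T stays 540 K; PV = const ⇒ V₂ = 71.9 L, P₂ = 381 kPa.
ΔU = 0 (ideal gas, T constant).
W = nRT ln(V₂/V₁) = 6.10×8.314×540×ln(6.73) = 52200 J.
Q = ΔU + W = 52200 J.
Net over both steps: W = 18200 J, Q = 42000 J, ΔU = 23800 J.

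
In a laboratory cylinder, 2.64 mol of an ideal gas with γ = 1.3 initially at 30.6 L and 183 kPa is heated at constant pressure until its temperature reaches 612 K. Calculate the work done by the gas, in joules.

7830 J

T₁ = P₁V₁/(nR) = 183×30.6/(2.64×8.314) = 255 K.
Isobaric: P stays 183 kPa; V/T = const ⇒ T₂ = 612 K, V₂ = 73.4 L.
W = PΔV = 183×(73.4−30.6) kPa·L = 7830 J.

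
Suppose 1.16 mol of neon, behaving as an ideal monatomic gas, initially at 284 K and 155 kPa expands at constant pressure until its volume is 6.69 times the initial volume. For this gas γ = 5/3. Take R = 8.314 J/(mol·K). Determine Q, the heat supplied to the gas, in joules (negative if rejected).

39000 J

V₁ = nRT₁/P₁ = 1.16×8.314×284/155 = 17.7 L.
Isobaric: P stays 155 kPa; V/T = const ⇒ T₂ = 1900 K, V₂ = 118 L.
W = PΔV = 155×(118−17.7) kPa·L = 15600 J.
ΔU = nCvΔT = 1.16×12.5×(1900−284) = 23400 J.
Q = ΔU + W = nCpΔT = 39000 J.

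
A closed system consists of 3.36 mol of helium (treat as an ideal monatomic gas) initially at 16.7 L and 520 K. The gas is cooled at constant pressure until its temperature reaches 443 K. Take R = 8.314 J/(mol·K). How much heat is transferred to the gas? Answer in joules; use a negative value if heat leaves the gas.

-5380 J

P₁ = nRT₁/V₁ = 3.36×8.314×520/16.7 = 870 kPa.
Isobaric: P stays 870 kPa; V/T = const ⇒ T₂ = 443 K, V₂ = 14.2 L.
W = PΔV = 870×(14.2−16.7) kPa·L = -2150 J.
ΔU = nCvΔT = 3.36×12.5×(443−520) = -3230 J.
Q = ΔU + W = nCpΔT = -5380 J.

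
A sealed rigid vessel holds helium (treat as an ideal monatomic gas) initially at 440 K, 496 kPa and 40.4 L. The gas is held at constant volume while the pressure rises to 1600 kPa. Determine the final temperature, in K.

Isochoric: V stays 40.4 L; P/T = const ⇒ T₂ = 1420 K, P₂ = 1600 kPa.

1420 K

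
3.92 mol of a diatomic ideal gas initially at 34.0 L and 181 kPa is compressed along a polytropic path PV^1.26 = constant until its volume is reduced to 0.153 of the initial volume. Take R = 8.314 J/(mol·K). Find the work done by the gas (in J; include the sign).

-14900 J

T₁ = P₁V₁/(nR) = 181×34.0/(3.92×8.314) = 189 K.
Polytropic n=1.26: T₂ = T₁(V₁/V₂)^(n−1) = 189×(6.54)^0.26 = 308 K; P₂ = P₁(V₁/V₂)^n = 1930 kPa.
W = (P₁V₁−P₂V₂)/(n−1) = (181×34.0−1930×5.20)/0.26 = -14900 J.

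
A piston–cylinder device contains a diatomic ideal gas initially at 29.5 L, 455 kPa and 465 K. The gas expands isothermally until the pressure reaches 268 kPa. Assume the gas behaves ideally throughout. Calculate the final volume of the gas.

Isothermal: T stays 465 K; PV = const ⇒ V₂ = 50.1 L, P₂ = 268 kPa.

50.1 L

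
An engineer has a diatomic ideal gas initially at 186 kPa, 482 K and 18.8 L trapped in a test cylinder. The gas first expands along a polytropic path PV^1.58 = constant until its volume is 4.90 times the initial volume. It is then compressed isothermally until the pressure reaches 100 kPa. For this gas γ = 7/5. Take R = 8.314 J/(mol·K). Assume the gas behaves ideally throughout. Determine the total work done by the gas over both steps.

1000 J

n = P₁V₁/(RT₁) = 186×18.8/(8.314×482) = 0.873 mol.
Step 1 — Polytropic n=1.58: T₂ = T₁(V₁/V₂)^(n−1) = 482×(0.204)^0.58 = 192 K; P₂ = P₁(V₁/V₂)^n = 15.1 kPa.
W = (P₁V₁−P₂V₂)/(n−1) = (186×18.8−15.1×92.1)/0.58 = 3630 J.
ΔU = nCvΔT = 0.873×20.8×(192−482) = -5260 J.
Q = ΔU + W = -1630 J.
State after step 1: P = 15.1 kPa, V = 92.1 L, T = 192 K.
Step 2 — Isothermal: T stays 192 K; PV = const ⇒ V₂ = 13.9 L, P₂ = 100 kPa.
ΔU = 0 (ideal gas, T constant).
W = nRT ln(V₂/V₁) = 0.873×8.314×192×ln(0.151) = -2630 J.
Q = ΔU + W = -2630 J.
Net over both steps: W = 1000 J, Q = -4260 J, ΔU = -5260 J.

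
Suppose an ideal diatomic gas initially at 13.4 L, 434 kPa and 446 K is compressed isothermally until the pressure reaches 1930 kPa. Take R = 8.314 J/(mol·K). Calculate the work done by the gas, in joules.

-8680 J

n = P₁V₁/(RT₁) = 434×13.4/(8.314×446) = 1.57 mol.
Isothermal: T stays 446 K; PV = const ⇒ V₂ = 3.01 L, P₂ = 1930 kPa.
W = nRT ln(V₂/V₁) = 1.57×8.314×446×ln(0.225) = -8680 J.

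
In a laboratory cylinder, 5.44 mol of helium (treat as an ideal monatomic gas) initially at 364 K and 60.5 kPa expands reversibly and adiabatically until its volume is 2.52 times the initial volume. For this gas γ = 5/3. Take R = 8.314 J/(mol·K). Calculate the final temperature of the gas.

197 K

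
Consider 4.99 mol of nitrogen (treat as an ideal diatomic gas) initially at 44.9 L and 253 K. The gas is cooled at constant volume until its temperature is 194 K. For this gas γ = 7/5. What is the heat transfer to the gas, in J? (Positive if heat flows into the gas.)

-6120 J

P₁ = nRT₁/V₁ = 4.99×8.314×253/44.9 = 234 kPa.
Isochoric: V stays 44.9 L; P/T = const ⇒ T₂ = 194 K, P₂ = 179 kPa.
W = 0 (no volume change).
ΔU = nCvΔT = 4.99×20.8×(194−253) = -6120 J.
Q = ΔU = -6120 J.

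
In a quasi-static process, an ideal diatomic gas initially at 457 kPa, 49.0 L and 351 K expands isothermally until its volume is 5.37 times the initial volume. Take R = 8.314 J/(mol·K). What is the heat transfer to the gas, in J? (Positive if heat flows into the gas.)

n = P₁V₁/(RT₁) = 457×49.0/(8.314×351) = 7.67 mol.
Isothermal: T stays 351 K; PV = const ⇒ V₂ = 263 L, P₂ = 85.1 kPa.
ΔU = 0 (ideal gas, T constant).
W = nRT ln(V₂/V₁) = 7.67×8.314×351×ln(5.37) = 37600 J.
Q = ΔU + W = 37600 J.

37600 J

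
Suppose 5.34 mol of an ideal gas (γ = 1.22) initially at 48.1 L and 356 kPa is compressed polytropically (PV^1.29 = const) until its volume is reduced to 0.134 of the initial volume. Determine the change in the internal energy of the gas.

T₁ = P₁V₁/(nR) = 356×48.1/(5.34×8.314) = 386 K.
Polytropic n=1.29: T₂ = T₁(V₁/V₂)^(n−1) = 386×(7.46)^0.29 = 691 K; P₂ = P₁(V₁/V₂)^n = 4760 kPa.
For an ideal gas ΔU = nCvΔT with Cv = R/(γ−1) = 37.8 J/(mol·K).
ΔU = 5.34×37.8×(691−386) = 61600 J.

61600 J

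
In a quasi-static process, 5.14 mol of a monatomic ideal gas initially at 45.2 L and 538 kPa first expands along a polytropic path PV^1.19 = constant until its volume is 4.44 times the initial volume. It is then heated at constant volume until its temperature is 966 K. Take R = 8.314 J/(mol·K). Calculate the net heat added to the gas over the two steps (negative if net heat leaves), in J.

T₁ = P₁V₁/(nR) = 538×45.2/(5.14×8.314) = 569 K.
Step 1 — Polytropic n=1.19: T₂ = T₁(V₁/V₂)^(n−1) = 569×(0.225)^0.19 = 429 K; P₂ = P₁(V₁/V₂)^n = 91.3 kPa.
W = (P₁V₁−P₂V₂)/(n−1) = (538×45.2−91.3×201)/0.19 = 31600 J.
ΔU = nCvΔT = 5.14×12.5×(429−569) = -9000 J.
Q = ΔU + W = 22600 J.
State after step 1: P = 91.3 kPa, V = 201 L, T = 429 K.
Step 2 — Isochoric: V stays 201 L; P/T = const ⇒ T₂ = 966 K, P₂ = 206 kPa.
W = 0 (no volume change).
ΔU = nCvΔT = 5.14×12.5×(966−429) = 34400 J.
Q = ΔU = 34400 J.
Net over both steps: W = 31600 J, Q = 57000 J, ΔU = 25400 J.

57000 J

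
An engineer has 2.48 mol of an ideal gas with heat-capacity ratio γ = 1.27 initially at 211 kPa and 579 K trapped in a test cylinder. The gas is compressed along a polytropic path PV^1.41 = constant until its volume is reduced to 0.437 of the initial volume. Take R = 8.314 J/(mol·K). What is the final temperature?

813 K

V₁ = nRT₁/P₁ = 2.48×8.314×579/211 = 56.6 L.
Polytropic n=1.41: T₂ = T₁(V₁/V₂)^(n−1) = 579×(2.29)^0.41 = 813 K; P₂ = P₁(V₁/V₂)^n = 678 kPa.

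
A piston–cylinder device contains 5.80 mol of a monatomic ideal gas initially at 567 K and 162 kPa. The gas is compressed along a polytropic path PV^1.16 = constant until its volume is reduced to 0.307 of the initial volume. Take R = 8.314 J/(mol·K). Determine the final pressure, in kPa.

637 kPa

V₁ = nRT₁/P₁ = 5.80×8.314×567/162 = 169 L.
Polytropic n=1.16: T₂ = T₁(V₁/V₂)^(n−1) = 567×(3.26)^0.16 = 685 K; P₂ = P₁(V₁/V₂)^n = 637 kPa.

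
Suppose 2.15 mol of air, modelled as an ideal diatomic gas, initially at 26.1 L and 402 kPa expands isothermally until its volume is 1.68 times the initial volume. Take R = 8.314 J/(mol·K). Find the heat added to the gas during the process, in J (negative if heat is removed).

5440 J

T₁ = P₁V₁/(nR) = 402×26.1/(2.15×8.314) = 587 K.
Isothermal: T stays 587 K; PV = const ⇒ V₂ = 43.8 L, P₂ = 239 kPa.
ΔU = 0 (ideal gas, T constant).
W = nRT ln(V₂/V₁) = 2.15×8.314×587×ln(1.68) = 5440 J.
Q = ΔU + W = 5440 J.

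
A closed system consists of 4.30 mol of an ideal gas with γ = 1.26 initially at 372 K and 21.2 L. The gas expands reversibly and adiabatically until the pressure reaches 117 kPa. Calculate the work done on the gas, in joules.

P₁ = nRT₁/V₁ = 4.30×8.314×372/21.2 = 627 kPa.
Adiabatic: T₂/T₁ = (P₂/P₁)^((γ−1)/γ) ⇒ T₂ = 372×(0.187)^0.206 = 263 K; V₂ = 80.4 L.
ΔU = nCvΔT = 4.30×32.0×(263−372) = -15000 J.
Q = 0 for an adiabatic process, so W = −ΔU = 15000 J.
Work done on the gas = −W_by = -15000 J.

-15000 J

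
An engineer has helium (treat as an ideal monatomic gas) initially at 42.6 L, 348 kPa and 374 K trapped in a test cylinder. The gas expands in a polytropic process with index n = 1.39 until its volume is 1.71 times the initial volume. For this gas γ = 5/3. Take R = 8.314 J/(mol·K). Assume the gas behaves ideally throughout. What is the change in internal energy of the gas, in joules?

-4200 J

n = P₁V₁/(RT₁) = 348×42.6/(8.314×374) = 4.77 mol.
Polytropic n=1.39: T₂ = T₁(V₁/V₂)^(n−1) = 374×(0.585)^0.39 = 303 K; P₂ = P₁(V₁/V₂)^n = 165 kPa.
For an ideal gas ΔU = nCvΔT with Cv = (3/2)R = 12.5 J/(mol·K).
ΔU = 4.77×12.5×(303−374) = -4200 J.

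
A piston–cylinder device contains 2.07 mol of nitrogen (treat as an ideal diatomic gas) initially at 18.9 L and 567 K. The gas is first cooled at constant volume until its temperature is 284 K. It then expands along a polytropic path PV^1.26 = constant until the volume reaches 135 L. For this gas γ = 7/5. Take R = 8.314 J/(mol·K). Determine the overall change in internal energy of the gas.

-17100 J

P₁ = nRT₁/V₁ = 2.07×8.314×567/18.9 = 516 kPa.
Step 1 — Isochoric: V stays 18.9 L; P/T = const ⇒ T₂ = 284 K, P₂ = 259 kPa.
W = 0 (no volume change).
ΔU = nCvΔT = 2.07×20.8×(284−567) = -12200 J.
Q = ΔU = -12200 J.
State after step 1: P = 259 kPa, V = 18.9 L, T = 284 K.
Step 2 — Polytropic n=1.26: T₂ = T₁(V₁/V₂)^(n−1) = 284×(0.140)^0.26 = 170 K; P₂ = P₁(V₁/V₂)^n = 21.7 kPa.
W = (P₁V₁−P₂V₂)/(n−1) = (259×18.9−21.7×135)/0.26 = 7520 J.
ΔU = nCvΔT = 2.07×20.8×(170−284) = -4890 J.
Q = ΔU + W = 2630 J.
Net over both steps: W = 7520 J, Q = -9540 J, ΔU = -17100 J.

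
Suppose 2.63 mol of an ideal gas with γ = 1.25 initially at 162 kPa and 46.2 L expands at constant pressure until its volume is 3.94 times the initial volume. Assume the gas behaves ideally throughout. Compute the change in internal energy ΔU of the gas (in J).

88000 J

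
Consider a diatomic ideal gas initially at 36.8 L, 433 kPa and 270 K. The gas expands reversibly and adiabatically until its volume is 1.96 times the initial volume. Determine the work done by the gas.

n = P₁V₁/(RT₁) = 433×36.8/(8.314×270) = 7.10 mol.
Adiabatic: TV^(γ−1) = const ⇒ T₂ = 270×(0.510)^0.400 = 206 K; PV^γ = const ⇒ P₂ = 169 kPa.
ΔU = nCvΔT = 7.10×20.8×(206−270) = -9400 J.
Q = 0 for an adiabatic process, so W = −ΔU = 9400 J.

9400 J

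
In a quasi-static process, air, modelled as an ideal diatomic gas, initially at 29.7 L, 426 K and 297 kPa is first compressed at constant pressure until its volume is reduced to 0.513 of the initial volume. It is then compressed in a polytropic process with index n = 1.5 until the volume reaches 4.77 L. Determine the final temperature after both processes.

391 K

n = P₁V₁/(RT₁) = 297×29.7/(8.314×426) = 2.49 mol.
Step 1 — Isobaric: P stays 297 kPa; V/T = const ⇒ T₂ = 219 K, V₂ = 15.2 L.
W = PΔV = 297×(15.2−29.7) kPa·L = -4300 J.
ΔU = nCvΔT = 2.49×20.8×(219−426) = -10700 J.
Q = ΔU + W = nCpΔT = -15000 J.
State after step 1: P = 297 kPa, V = 15.2 L, T = 219 K.
Step 2 — Polytropic n=1.5: T₂ = T₁(V₁/V₂)^(n−1) = 219×(3.19)^0.50 = 391 K; P₂ = P₁(V₁/V₂)^n = 1700 kPa.
W = (P₁V₁−P₂V₂)/(n−1) = (297×15.2−1700×4.77)/0.50 = -7120 J.
ΔU = nCvΔT = 2.49×20.8×(391−219) = 8910 J.
Q = ΔU + W = 1780 J.
Net over both steps: W = -11400 J, Q = -13300 J, ΔU = -1830 J.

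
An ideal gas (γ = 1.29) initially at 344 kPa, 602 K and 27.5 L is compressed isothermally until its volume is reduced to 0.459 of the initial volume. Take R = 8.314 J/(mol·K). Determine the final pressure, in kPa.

Isothermal: T stays 602 K; PV = const ⇒ V₂ = 12.6 L, P₂ = 749 kPa.

749 kPa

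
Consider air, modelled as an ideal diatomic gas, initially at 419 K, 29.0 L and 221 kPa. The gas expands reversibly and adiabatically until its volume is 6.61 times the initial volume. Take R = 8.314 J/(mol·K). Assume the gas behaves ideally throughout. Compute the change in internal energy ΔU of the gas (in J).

-8500 J

n = P₁V₁/(RT₁) = 221×29.0/(8.314×419) = 1.84 mol.
Adiabatic: TV^(γ−1) = const ⇒ T₂ = 419×(0.151)^0.400 = 197 K; PV^γ = const ⇒ P₂ = 15.7 kPa.
For an ideal gas ΔU = nCvΔT with Cv = (5/2)R = 20.8 J/(mol·K).
ΔU = 1.84×20.8×(197−419) = -8500 J.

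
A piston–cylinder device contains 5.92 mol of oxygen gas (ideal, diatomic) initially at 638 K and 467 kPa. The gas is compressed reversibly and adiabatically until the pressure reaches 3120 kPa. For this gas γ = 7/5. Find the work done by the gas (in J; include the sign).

-56600 J

V₁ = nRT₁/P₁ = 5.92×8.314×638/467 = 67.2 L.
Adiabatic: T₂/T₁ = (P₂/P₁)^((γ−1)/γ) ⇒ T₂ = 638×(6.68)^0.286 = 1100 K; V₂ = 17.3 L.
ΔU = nCvΔT = 5.92×20.8×(1100−638) = 56600 J.
Q = 0 for an adiabatic process, so W = −ΔU = -56600 J.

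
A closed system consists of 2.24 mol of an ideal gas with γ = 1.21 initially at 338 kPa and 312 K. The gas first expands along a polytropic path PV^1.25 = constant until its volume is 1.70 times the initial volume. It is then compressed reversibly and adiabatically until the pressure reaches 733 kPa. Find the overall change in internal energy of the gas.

V₁ = nRT₁/P₁ = 2.24×8.314×312/338 = 17.2 L.
Step 1 — Polytropic n=1.25: T₂ = T₁(V₁/V₂)^(n−1) = 312×(0.588)^0.25 = 273 K; P₂ = P₁(V₁/V₂)^n = 174 kPa.
W = (P₁V₁−P₂V₂)/(n−1) = (338×17.2−174×29.2)/0.25 = 2890 J.
ΔU = nCvΔT = 2.24×39.6×(273−312) = -3440 J.
Q = ΔU + W = -550 J.
State after step 1: P = 174 kPa, V = 29.2 L, T = 273 K.
Step 2 — Adiabatic: T₂/T₁ = (P₂/P₁)^((γ−1)/γ) ⇒ T₂ = 273×(4.21)^0.174 = 351 K; V₂ = 8.91 L.
ΔU = nCvΔT = 2.24×39.6×(351−273) = 6870 J.
Q = 0 for an adiabatic process, so W = −ΔU = -6870 J.
Net over both steps: W = -3980 J, Q = -550 J, ΔU = 3430 J.

3430 J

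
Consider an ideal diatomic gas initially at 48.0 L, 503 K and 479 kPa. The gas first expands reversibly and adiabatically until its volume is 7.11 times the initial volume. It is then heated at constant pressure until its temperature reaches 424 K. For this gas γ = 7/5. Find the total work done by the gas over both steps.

n = P₁V₁/(RT₁) = 479×48.0/(8.314×503) = 5.50 mol.
Step 1 — Adiabatic: TV^(γ−1) = const ⇒ T₂ = 503×(0.141)^0.400 = 230 K; PV^γ = const ⇒ P₂ = 30.7 kPa.
ΔU = nCvΔT = 5.50×20.8×(230−503) = -31300 J.
Q = 0 for an adiabatic process, so W = −ΔU = 31300 J.
State after step 1: P = 30.7 kPa, V = 341 L, T = 230 K.
Step 2 — Isobaric: P stays 30.7 kPa; V/T = const ⇒ T₂ = 424 K, V₂ = 630 L.
W = PΔV = 30.7×(630−341) kPa·L = 8890 J.
ΔU = nCvΔT = 5.50×20.8×(424−230) = 22200 J.
Q = ΔU + W = nCpΔT = 31100 J.
Net over both steps: W = 40100 J, Q = 31100 J, ΔU = -9030 J.

40100 J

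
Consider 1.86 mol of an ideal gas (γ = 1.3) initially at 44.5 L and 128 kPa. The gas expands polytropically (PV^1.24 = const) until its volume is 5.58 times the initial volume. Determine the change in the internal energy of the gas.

-6420 J

T₁ = P₁V₁/(nR) = 128×44.5/(1.86×8.314) = 368 K.
Polytropic n=1.24: T₂ = T₁(V₁/V₂)^(n−1) = 368×(0.179)^0.24 = 244 K; P₂ = P₁(V₁/V₂)^n = 15.2 kPa.
For an ideal gas ΔU = nCvΔT with Cv = R/(γ−1) = 27.7 J/(mol·K).
ΔU = 1.86×27.7×(244−368) = -6420 J.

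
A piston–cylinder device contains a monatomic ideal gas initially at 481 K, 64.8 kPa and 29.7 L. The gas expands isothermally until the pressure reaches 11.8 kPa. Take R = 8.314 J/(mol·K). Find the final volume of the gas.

163 L

Isothermal: T stays 481 K; PV = const ⇒ V₂ = 163 L, P₂ = 11.8 kPa.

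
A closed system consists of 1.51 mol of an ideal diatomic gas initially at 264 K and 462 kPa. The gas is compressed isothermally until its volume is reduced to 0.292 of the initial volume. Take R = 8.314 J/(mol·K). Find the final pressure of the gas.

V₁ = nRT₁/P₁ = 1.51×8.314×264/462 = 7.17 L.
Isothermal: T stays 264 K; PV = const ⇒ V₂ = 2.09 L, P₂ = 1580 kPa.

1580 kPa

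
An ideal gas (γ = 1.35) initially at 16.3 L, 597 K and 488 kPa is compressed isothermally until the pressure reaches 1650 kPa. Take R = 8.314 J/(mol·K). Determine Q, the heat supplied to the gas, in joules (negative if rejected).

n = P₁V₁/(RT₁) = 488×16.3/(8.314×597) = 1.60 mol.
Isothermal: T stays 597 K; PV = const ⇒ V₂ = 4.82 L, P₂ = 1650 kPa.
ΔU = 0 (ideal gas, T constant).
W = nRT ln(V₂/V₁) = 1.60×8.314×597×ln(0.296) = -9690 J.
Q = ΔU + W = -9690 J.

-9690 J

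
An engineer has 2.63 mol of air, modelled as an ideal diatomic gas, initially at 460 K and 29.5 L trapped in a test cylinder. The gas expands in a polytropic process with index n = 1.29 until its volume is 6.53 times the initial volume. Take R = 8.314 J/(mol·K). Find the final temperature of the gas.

P₁ = nRT₁/V₁ = 2.63×8.314×460/29.5 = 341 kPa.
Polytropic n=1.29: T₂ = T₁(V₁/V₂)^(n−1) = 460×(0.153)^0.29 = 267 K; P₂ = P₁(V₁/V₂)^n = 30.3 kPa.

267 K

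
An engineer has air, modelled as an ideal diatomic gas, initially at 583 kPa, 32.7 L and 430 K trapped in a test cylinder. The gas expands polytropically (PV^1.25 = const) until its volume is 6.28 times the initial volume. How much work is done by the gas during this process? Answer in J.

28100 J

n = P₁V₁/(RT₁) = 583×32.7/(8.314×430) = 5.33 mol.
Polytropic n=1.25: T₂ = T₁(V₁/V₂)^(n−1) = 430×(0.159)^0.25 = 272 K; P₂ = P₁(V₁/V₂)^n = 58.6 kPa.
W = (P₁V₁−P₂V₂)/(n−1) = (583×32.7−58.6×205)/0.25 = 28100 J.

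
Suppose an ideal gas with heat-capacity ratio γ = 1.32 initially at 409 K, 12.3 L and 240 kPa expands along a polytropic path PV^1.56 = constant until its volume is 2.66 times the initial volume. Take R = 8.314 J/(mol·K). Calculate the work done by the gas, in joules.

n = P₁V₁/(RT₁) = 240×12.3/(8.314×409) = 0.868 mol.
Polytropic n=1.56: T₂ = T₁(V₁/V₂)^(n−1) = 409×(0.376)^0.56 = 236 K; P₂ = P₁(V₁/V₂)^n = 52.2 kPa.
W = (P₁V₁−P₂V₂)/(n−1) = (240×12.3−52.2×32.7)/0.56 = 2220 J.

2220 J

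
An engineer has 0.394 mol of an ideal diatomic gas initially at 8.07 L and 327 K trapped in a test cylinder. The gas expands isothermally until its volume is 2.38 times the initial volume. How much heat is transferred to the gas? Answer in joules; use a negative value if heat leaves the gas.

P₁ = nRT₁/V₁ = 0.394×8.314×327/8.07 = 133 kPa.
Isothermal: T stays 327 K; PV = const ⇒ V₂ = 19.2 L, P₂ = 55.8 kPa.
ΔU = 0 (ideal gas, T constant).
W = nRT ln(V₂/V₁) = 0.394×8.314×327×ln(2.38) = 929 J.
Q = ΔU + W = 929 J.

929 J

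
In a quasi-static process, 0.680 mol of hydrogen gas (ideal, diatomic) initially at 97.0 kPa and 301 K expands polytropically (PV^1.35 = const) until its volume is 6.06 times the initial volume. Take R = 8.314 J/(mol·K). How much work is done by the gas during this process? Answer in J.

2270 J

V₁ = nRT₁/P₁ = 0.680×8.314×301/97.0 = 17.5 L.
Polytropic n=1.35: T₂ = T₁(V₁/V₂)^(n−1) = 301×(0.165)^0.35 = 160 K; P₂ = P₁(V₁/V₂)^n = 8.52 kPa.
W = (P₁V₁−P₂V₂)/(n−1) = (97.0×17.5−8.52×106)/0.35 = 2270 J.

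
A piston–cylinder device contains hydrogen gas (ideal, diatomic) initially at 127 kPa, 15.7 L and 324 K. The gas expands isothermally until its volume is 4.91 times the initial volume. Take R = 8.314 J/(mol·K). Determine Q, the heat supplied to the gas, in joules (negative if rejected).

3170 J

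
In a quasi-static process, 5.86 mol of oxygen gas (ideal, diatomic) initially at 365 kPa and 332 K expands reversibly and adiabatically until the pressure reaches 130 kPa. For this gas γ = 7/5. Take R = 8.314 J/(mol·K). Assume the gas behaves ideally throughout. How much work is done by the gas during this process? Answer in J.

V₁ = nRT₁/P₁ = 5.86×8.314×332/365 = 44.3 L.
Adiabatic: T₂/T₁ = (P₂/P₁)^((γ−1)/γ) ⇒ T₂ = 332×(0.356)^0.286 = 247 K; V₂ = 92.6 L.
ΔU = nCvΔT = 5.86×20.8×(247−332) = -10300 J.
Q = 0 for an adiabatic process, so W = −ΔU = 10300 J.

10300 J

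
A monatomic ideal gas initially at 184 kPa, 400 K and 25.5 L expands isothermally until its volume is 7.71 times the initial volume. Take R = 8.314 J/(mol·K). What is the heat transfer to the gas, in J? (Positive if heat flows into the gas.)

9580 J

n = P₁V₁/(RT₁) = 184×25.5/(8.314×400) = 1.41 mol.
Isothermal: T stays 400 K; PV = const ⇒ V₂ = 197 L, P₂ = 23.9 kPa.
ΔU = 0 (ideal gas, T constant).
W = nRT ln(V₂/V₁) = 1.41×8.314×400×ln(7.71) = 9580 J.
Q = ΔU + W = 9580 J.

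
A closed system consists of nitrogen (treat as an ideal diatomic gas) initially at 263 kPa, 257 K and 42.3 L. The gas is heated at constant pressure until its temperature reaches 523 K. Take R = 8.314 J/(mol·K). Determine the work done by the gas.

n = P₁V₁/(RT₁) = 263×42.3/(8.314×257) = 5.21 mol.
Isobaric: P stays 263 kPa; V/T = const ⇒ T₂ = 523 K, V₂ = 86.1 L.
W = PΔV = 263×(86.1−42.3) kPa·L = 11500 J.

11500 J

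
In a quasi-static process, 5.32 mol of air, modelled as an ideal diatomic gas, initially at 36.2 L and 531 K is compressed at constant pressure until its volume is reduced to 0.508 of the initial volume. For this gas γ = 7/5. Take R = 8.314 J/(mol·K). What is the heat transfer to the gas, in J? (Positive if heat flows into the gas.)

-40400 J

P₁ = nRT₁/V₁ = 5.32×8.314×531/36.2 = 649 kPa.
Isobaric: P stays 649 kPa; V/T = const ⇒ T₂ = 270 K, V₂ = 18.4 L.
W = PΔV = 649×(18.4−36.2) kPa·L = -11600 J.
ΔU = nCvΔT = 5.32×20.8×(270−531) = -28900 J.
Q = ΔU + W = nCpΔT = -40400 J.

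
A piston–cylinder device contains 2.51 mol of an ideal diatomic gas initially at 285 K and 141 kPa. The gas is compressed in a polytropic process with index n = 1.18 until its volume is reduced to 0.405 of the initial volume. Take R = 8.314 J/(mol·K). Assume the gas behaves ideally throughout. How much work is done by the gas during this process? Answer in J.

-5840 J

V₁ = nRT₁/P₁ = 2.51×8.314×285/141 = 42.2 L.
Polytropic n=1.18: T₂ = T₁(V₁/V₂)^(n−1) = 285×(2.47)^0.18 = 335 K; P₂ = P₁(V₁/V₂)^n = 410 kPa.
W = (P₁V₁−P₂V₂)/(n−1) = (141×42.2−410×17.1)/0.18 = -5840 J.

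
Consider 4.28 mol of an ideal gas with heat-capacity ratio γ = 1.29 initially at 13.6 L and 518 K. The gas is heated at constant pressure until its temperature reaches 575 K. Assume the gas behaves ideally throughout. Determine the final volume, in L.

P₁ = nRT₁/V₁ = 4.28×8.314×518/13.6 = 1360 kPa.
Isobaric: P stays 1360 kPa; V/T = const ⇒ T₂ = 575 K, V₂ = 15.1 L.

15.1 L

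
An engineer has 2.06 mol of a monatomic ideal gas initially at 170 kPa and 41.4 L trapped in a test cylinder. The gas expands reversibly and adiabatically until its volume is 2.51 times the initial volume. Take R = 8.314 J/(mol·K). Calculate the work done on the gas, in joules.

T₁ = P₁V₁/(nR) = 170×41.4/(2.06×8.314) = 411 K.
Adiabatic: TV^(γ−1) = const ⇒ T₂ = 411×(0.398)^0.667 = 222 K; PV^γ = const ⇒ P₂ = 36.7 kPa.
ΔU = nCvΔT = 2.06×12.5×(222−411) = -4840 J.
Q = 0 for an adiabatic process, so W = −ΔU = 4840 J.
Work done on the gas = −W_by = -4840 J.

-4840 J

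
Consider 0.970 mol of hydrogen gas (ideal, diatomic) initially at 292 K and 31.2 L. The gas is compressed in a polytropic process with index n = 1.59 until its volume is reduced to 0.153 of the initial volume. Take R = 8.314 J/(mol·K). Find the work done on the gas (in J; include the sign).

P₁ = nRT₁/V₁ = 0.970×8.314×292/31.2 = 75.5 kPa.
Polytropic n=1.59: T₂ = T₁(V₁/V₂)^(n−1) = 292×(6.54)^0.59 = 884 K; P₂ = P₁(V₁/V₂)^n = 1490 kPa.
W = (P₁V₁−P₂V₂)/(n−1) = (75.5×31.2−1490×4.77)/0.59 = -8090 J.
Work done on the gas = −W_by = 8090 J.

8090 J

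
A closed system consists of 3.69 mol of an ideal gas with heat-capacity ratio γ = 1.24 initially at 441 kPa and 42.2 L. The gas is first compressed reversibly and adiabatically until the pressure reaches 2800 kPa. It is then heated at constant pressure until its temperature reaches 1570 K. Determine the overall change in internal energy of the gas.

123000 J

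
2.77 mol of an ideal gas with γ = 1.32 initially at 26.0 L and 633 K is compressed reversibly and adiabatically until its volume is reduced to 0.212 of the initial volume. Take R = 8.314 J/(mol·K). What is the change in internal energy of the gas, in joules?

P₁ = nRT₁/V₁ = 2.77×8.314×633/26.0 = 561 kPa.
Adiabatic: TV^(γ−1) = const ⇒ T₂ = 633×(4.72)^0.320 = 1040 K; PV^γ = const ⇒ P₂ = 4340 kPa.
For an ideal gas ΔU = nCvΔT with Cv = R/(γ−1) = 26.0 J/(mol·K).
ΔU = 2.77×26.0×(1040−633) = 29300 J.

29300 J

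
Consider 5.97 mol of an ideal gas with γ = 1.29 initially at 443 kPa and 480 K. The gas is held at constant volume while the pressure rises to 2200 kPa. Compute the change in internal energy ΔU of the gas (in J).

V₁ = nRT₁/P₁ = 5.97×8.314×480/443 = 53.8 L.
Isochoric: V stays 53.8 L; P/T = const ⇒ T₂ = 2380 K, P₂ = 2200 kPa.
For an ideal gas ΔU = nCvΔT with Cv = R/(γ−1) = 28.7 J/(mol·K).
ΔU = 5.97×28.7×(2380−480) = 326000 J.

326000 J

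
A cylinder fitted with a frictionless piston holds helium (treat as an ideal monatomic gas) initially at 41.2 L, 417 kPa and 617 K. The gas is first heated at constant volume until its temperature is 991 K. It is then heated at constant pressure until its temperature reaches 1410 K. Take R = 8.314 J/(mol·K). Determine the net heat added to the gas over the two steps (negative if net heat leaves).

44800 J

n = P₁V₁/(RT₁) = 417×41.2/(8.314×617) = 3.35 mol.
Step 1 — Isochoric: V stays 41.2 L; P/T = const ⇒ T₂ = 991 K, P₂ = 670 kPa.
W = 0 (no volume change).
ΔU = nCvΔT = 3.35×12.5×(991−617) = 15600 J.
Q = ΔU = 15600 J.
State after step 1: P = 670 kPa, V = 41.2 L, T = 991 K.
Step 2 — Isobaric: P stays 670 kPa; V/T = const ⇒ T₂ = 1410 K, V₂ = 58.6 L.
W = PΔV = 670×(58.6−41.2) kPa·L = 11700 J.
ΔU = nCvΔT = 3.35×12.5×(1410−991) = 17500 J.
Q = ΔU + W = nCpΔT = 29200 J.
Net over both steps: W = 11700 J, Q = 44800 J, ΔU = 33100 J.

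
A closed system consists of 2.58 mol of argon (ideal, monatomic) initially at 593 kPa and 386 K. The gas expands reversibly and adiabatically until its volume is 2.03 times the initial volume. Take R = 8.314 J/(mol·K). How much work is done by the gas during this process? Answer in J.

V₁ = nRT₁/P₁ = 2.58×8.314×386/593 = 14.0 L.
Adiabatic: TV^(γ−1) = const ⇒ T₂ = 386×(0.493)^0.667 = 241 K; PV^γ = const ⇒ P₂ = 182 kPa.
ΔU = nCvΔT = 2.58×12.5×(241−386) = -4670 J.
Q = 0 for an adiabatic process, so W = −ΔU = 4670 J.

4670 J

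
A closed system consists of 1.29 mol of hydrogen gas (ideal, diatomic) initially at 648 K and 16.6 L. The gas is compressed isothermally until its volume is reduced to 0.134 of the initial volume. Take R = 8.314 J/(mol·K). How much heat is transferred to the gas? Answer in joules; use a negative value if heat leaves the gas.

-14000 J

P₁ = nRT₁/V₁ = 1.29×8.314×648/16.6 = 419 kPa.
Isothermal: T stays 648 K; PV = const ⇒ V₂ = 2.22 L, P₂ = 3120 kPa.
ΔU = 0 (ideal gas, T constant).
W = nRT ln(V₂/V₁) = 1.29×8.314×648×ln(0.134) = -14000 J.
Q = ΔU + W = -14000 J.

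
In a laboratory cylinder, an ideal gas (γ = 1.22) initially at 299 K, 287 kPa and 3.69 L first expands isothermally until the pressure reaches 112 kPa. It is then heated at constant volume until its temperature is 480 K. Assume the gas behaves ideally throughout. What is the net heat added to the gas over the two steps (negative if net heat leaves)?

3910 J

n = P₁V₁/(RT₁) = 287×3.69/(8.314×299) = 0.426 mol.
Step 1 — Isothermal: T stays 299 K; PV = const ⇒ V₂ = 9.46 L, P₂ = 112 kPa.
ΔU = 0 (ideal gas, T constant).
W = nRT ln(V₂/V₁) = 0.426×8.314×299×ln(2.56) = 997 J.
Q = ΔU + W = 997 J.
State after step 1: P = 112 kPa, V = 9.46 L, T = 299 K.
Step 2 — Isochoric: V stays 9.46 L; P/T = const ⇒ T₂ = 480 K, P₂ = 180 kPa.
W = 0 (no volume change).
ΔU = nCvΔT = 0.426×37.8×(480−299) = 2910 J.
Q = ΔU = 2910 J.
Net over both steps: W = 997 J, Q = 3910 J, ΔU = 2910 J.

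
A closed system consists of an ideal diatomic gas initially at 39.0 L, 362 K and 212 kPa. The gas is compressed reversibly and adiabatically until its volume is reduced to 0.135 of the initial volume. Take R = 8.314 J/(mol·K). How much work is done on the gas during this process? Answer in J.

n = P₁V₁/(RT₁) = 212×39.0/(8.314×362) = 2.75 mol.
Adiabatic: TV^(γ−1) = const ⇒ T₂ = 362×(7.41)^0.400 = 806 K; PV^γ = const ⇒ P₂ = 3500 kPa.
ΔU = nCvΔT = 2.75×20.8×(806−362) = 25400 J.
Q = 0 for an adiabatic process, so W = −ΔU = -25400 J.
Work done on the gas = −W_by = 25400 J.

25400 J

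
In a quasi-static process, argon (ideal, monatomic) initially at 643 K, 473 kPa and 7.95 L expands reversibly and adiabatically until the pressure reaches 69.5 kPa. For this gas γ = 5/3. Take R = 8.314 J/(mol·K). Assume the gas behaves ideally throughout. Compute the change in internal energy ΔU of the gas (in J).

-3020 J

n = P₁V₁/(RT₁) = 473×7.95/(8.314×643) = 0.703 mol.
Adiabatic: T₂/T₁ = (P₂/P₁)^((γ−1)/γ) ⇒ T₂ = 643×(0.147)^0.400 = 299 K; V₂ = 25.1 L.
For an ideal gas ΔU = nCvΔT with Cv = (3/2)R = 12.5 J/(mol·K).
ΔU = 0.703×12.5×(299−643) = -3020 J.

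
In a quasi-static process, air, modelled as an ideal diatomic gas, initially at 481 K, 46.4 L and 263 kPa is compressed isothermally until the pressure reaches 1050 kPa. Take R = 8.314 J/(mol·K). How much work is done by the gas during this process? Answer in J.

n = P₁V₁/(RT₁) = 263×46.4/(8.314×481) = 3.05 mol.
Isothermal: T stays 481 K; PV = const ⇒ V₂ = 11.6 L, P₂ = 1050 kPa.
W = nRT ln(V₂/V₁) = 3.05×8.314×481×ln(0.250) = -16900 J.

-16900 J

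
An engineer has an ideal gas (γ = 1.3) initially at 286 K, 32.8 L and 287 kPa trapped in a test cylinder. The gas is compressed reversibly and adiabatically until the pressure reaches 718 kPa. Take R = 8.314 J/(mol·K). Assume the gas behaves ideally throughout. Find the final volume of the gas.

Adiabatic: T₂/T₁ = (P₂/P₁)^((γ−1)/γ) ⇒ T₂ = 286×(2.50)^0.231 = 353 K; V₂ = 16.2 L.

16.2 L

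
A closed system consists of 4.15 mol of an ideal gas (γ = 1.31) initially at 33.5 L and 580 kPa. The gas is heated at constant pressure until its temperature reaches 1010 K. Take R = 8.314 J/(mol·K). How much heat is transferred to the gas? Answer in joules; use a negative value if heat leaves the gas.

65200 J

T₁ = P₁V₁/(nR) = 580×33.5/(4.15×8.314) = 563 K.
Isobaric: P stays 580 kPa; V/T = const ⇒ T₂ = 1010 K, V₂ = 60.1 L.
W = PΔV = 580×(60.1−33.5) kPa·L = 15400 J.
ΔU = nCvΔT = 4.15×26.8×(1010−563) = 49700 J.
Q = ΔU + W = nCpΔT = 65200 J.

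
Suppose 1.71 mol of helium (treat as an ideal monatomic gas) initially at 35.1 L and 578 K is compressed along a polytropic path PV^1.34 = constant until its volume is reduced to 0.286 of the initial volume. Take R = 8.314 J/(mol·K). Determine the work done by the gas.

-12800 J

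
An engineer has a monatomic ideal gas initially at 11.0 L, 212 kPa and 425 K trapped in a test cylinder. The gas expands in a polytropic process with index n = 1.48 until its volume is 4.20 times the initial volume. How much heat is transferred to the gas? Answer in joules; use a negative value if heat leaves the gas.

677 J

n = P₁V₁/(RT₁) = 212×11.0/(8.314×425) = 0.660 mol.
Polytropic n=1.48: T₂ = T₁(V₁/V₂)^(n−1) = 425×(0.238)^0.48 = 213 K; P₂ = P₁(V₁/V₂)^n = 25.3 kPa.
W = (P₁V₁−P₂V₂)/(n−1) = (212×11.0−25.3×46.2)/0.48 = 2420 J.
ΔU = nCvΔT = 0.660×12.5×(213−425) = -1740 J.
Q = ΔU + W = 677 J.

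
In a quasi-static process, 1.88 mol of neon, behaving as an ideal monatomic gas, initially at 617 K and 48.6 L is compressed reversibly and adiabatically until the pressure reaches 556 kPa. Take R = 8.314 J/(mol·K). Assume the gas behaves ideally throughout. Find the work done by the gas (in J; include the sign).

-7380 J

P₁ = nRT₁/V₁ = 1.88×8.314×617/48.6 = 198 kPa.
Adiabatic: T₂/T₁ = (P₂/P₁)^((γ−1)/γ) ⇒ T₂ = 617×(2.80)^0.400 = 932 K; V₂ = 26.2 L.
ΔU = nCvΔT = 1.88×12.5×(932−617) = 7380 J.
Q = 0 for an adiabatic process, so W = −ΔU = -7380 J.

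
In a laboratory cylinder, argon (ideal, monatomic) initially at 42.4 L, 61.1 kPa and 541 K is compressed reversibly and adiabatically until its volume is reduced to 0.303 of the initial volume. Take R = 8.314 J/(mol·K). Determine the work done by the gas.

-4730 J

n = P₁V₁/(RT₁) = 61.1×42.4/(8.314×541) = 0.576 mol.
Adiabatic: TV^(γ−1) = const ⇒ T₂ = 541×(3.30)^0.667 = 1200 K; PV^γ = const ⇒ P₂ = 447 kPa.
ΔU = nCvΔT = 0.576×12.5×(1200−541) = 4730 J.
Q = 0 for an adiabatic process, so W = −ΔU = -4730 J.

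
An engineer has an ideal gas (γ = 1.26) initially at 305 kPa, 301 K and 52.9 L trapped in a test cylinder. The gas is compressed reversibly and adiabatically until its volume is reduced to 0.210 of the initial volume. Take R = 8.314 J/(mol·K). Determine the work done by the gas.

n = P₁V₁/(RT₁) = 305×52.9/(8.314×301) = 6.45 mol.
Adiabatic: TV^(γ−1) = const ⇒ T₂ = 301×(4.76)^0.260 = 452 K; PV^γ = const ⇒ P₂ = 2180 kPa.
ΔU = nCvΔT = 6.45×32.0×(452−301) = 31100 J.
Q = 0 for an adiabatic process, so W = −ΔU = -31100 J.

-31100 J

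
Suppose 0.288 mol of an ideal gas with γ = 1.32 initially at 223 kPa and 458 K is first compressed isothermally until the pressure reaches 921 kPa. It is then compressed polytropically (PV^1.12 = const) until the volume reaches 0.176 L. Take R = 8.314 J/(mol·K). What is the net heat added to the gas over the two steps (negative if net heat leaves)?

-3030 J

V₁ = nRT₁/P₁ = 0.288×8.314×458/223 = 4.92 L.
Step 1 — Isothermal: T stays 458 K; PV = const ⇒ V₂ = 1.19 L, P₂ = 921 kPa.
ΔU = 0 (ideal gas, T constant).
W = nRT ln(V₂/V₁) = 0.288×8.314×458×ln(0.242) = -1560 J.
Q = ΔU + W = -1560 J.
State after step 1: P = 921 kPa, V = 1.19 L, T = 458 K.
Step 2 — Polytropic n=1.12: T₂ = T₁(V₁/V₂)^(n−1) = 458×(6.77)^0.12 = 576 K; P₂ = P₁(V₁/V₂)^n = 7840 kPa.
W = (P₁V₁−P₂V₂)/(n−1) = (921×1.19−7840×0.176)/0.12 = -2360 J.
ΔU = nCvΔT = 0.288×26.0×(576−458) = 884 J.
Q = ΔU + W = -1470 J.
Net over both steps: W = -3910 J, Q = -3030 J, ΔU = 884 J.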